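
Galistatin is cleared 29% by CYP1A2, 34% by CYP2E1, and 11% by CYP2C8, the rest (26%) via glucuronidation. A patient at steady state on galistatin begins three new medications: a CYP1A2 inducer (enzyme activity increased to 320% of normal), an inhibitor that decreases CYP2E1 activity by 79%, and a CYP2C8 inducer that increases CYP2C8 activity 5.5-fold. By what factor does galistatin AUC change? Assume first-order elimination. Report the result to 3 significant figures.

The CYP1A2 pathway (29% of clearance) rises to 3.2× activity: 0.29 × 3.2 = 0.928.
The CYP2E1 pathway (34% of clearance) drops to 0.21× activity: 0.34 × 0.21 = 0.0714.
The CYP2C8 pathway (11% of clearance) increases to 5.5× activity: 0.11 × 5.5 = 0.605.
Non-CYP routes (26%) are unchanged.
Relative clearance = 0.928 + 0.0714 + 0.605 + 0.26 = 1.8644.
Net AUC ratio = 1 / 1.8644 = 0.536.

0.536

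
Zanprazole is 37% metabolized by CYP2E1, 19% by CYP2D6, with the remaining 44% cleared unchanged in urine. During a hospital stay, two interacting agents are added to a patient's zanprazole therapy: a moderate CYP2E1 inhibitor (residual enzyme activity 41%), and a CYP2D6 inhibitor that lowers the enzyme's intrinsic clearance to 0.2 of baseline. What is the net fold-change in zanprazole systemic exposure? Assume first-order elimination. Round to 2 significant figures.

The CYP2E1 pathway (37% of clearance) drops to 0.41× activity: 0.37 × 0.41 = 0.1517.
The CYP2D6 pathway (19% of clearance) is reduced to 0.2× activity: 0.19 × 0.2 = 0.038.
The remaining 44% of clearance is unaffected.
New clearance relative to baseline: 0.1517 + 0.038 + 0.44 = 0.6297.
Systemic exposure ∝ 1/CL: fold-change = 1 / 0.6297 = 1.6.

1.6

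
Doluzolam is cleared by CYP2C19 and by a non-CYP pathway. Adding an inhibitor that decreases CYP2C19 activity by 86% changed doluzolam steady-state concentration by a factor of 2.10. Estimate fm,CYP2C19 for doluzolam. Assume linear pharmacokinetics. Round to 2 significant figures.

CL'/CL = 1 / 2.10 = 0.4762
0.14·fm + (1 − fm) = 0.4762
fm = (0.4762 − 1) / (0.14 − 1) = 0.61

0.61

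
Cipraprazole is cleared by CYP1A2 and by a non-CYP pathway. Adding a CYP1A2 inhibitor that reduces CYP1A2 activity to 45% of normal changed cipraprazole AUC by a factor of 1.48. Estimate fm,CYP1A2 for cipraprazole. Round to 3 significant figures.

0.590

Write x for the fraction cleared via CYP1A2. The observed AUC change means clearance fell to 1/1.48 = 0.6757 of baseline.
Only the CYP1A2 route changed, so 0.6757 = x·0.45 + (1 − x), giving x = 0.590.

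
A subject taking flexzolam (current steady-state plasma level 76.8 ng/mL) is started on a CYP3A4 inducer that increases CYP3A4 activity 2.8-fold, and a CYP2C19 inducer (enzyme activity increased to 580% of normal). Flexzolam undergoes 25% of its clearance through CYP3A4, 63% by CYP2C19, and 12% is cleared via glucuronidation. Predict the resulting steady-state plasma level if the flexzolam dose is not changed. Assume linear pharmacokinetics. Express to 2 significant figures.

17 ng/mL

The CYP3A4 pathway (25% of clearance) is boosted to 2.8× activity: 0.25 × 2.8 = 0.7.
The CYP2C19 pathway (63% of clearance) is boosted to 5.8× activity: 0.63 × 5.8 = 3.654.
The remaining 12% of clearance is unaffected.
New clearance relative to baseline: 0.7 + 3.654 + 0.12 = 4.474.
Dividing the baseline by the relative clearance: 76.8 / 4.474 = 17 ng/mL.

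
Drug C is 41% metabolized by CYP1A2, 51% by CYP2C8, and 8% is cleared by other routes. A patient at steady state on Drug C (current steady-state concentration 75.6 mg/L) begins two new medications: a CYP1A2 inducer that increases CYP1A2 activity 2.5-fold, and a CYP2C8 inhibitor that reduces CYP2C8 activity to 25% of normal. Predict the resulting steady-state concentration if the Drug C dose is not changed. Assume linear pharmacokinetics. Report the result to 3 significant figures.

61.3 mg/L

CYP1A2: 0.41 × 2.5 = 1.025
CYP2C8: 0.51 × 0.25 = 0.1275
Other: 0.08 (unchanged)
Relative clearance = 1.025 + 0.1275 + 0.08 = 1.2325.
Steady-state concentration ∝ 1/CL: new value = 75.6 / 1.2325 = 61.3 mg/L.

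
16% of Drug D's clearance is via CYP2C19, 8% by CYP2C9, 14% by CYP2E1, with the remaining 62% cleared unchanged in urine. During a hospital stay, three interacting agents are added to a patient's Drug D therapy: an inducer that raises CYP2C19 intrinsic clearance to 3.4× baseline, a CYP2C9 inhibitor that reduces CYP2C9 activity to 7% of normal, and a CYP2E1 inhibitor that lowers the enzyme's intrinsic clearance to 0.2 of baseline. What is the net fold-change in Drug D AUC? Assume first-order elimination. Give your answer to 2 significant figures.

0.84

CYP2C19: 0.16 × 3.4 = 0.544
CYP2C9: 0.08 × 0.07 = 0.0056
CYP2E1: 0.14 × 0.2 = 0.028
Other: 0.62 (unchanged)
CL_new/CL_old = 0.544 + 0.0056 + 0.028 + 0.62 = 1.1976.
AUC ∝ 1/CL: fold-change = 1 / 1.1976 = 0.84.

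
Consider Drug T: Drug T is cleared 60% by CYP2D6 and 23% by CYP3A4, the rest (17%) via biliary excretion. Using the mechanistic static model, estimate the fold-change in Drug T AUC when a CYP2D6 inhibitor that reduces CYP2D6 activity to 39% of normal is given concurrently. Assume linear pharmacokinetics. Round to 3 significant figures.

CYP2D6: 0.6 × 0.39 = 0.234
CYP3A4: 0.23 (unchanged)
Other: 0.17 (unchanged)
New clearance relative to baseline: 0.234 + 0.23 + 0.17 = 0.634.
AUC ratio = CL_old/CL_new = 1 / 0.634 = 1.58.

1.58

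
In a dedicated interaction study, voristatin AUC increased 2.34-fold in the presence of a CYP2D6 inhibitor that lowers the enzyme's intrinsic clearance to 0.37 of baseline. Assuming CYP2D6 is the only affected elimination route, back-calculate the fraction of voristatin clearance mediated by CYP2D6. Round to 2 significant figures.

Let x = fm,CYP2D6. Because AUC ∝ 1/CL, relative clearance fell to 1/2.34 = 0.4274.
Only the CYP2D6 route changed, so 0.4274 = x·0.37 + (1 − x), giving x = 0.91.

0.91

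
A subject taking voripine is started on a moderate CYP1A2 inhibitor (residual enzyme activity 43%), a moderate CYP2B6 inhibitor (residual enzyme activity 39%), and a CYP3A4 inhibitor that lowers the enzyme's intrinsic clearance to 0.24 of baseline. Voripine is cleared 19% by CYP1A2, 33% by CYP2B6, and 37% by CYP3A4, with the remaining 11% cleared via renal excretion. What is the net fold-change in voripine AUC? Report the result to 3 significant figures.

CYP1A2: 0.19 × 0.43 = 0.0817
CYP2B6: 0.33 × 0.39 = 0.1287
CYP3A4: 0.37 × 0.24 = 0.0888
Other: 0.11 (unchanged)
New clearance relative to baseline: 0.0817 + 0.1287 + 0.0888 + 0.11 = 0.4092.
AUC ∝ 1/CL: fold-change = 1 / 0.4092 = 2.44.

2.44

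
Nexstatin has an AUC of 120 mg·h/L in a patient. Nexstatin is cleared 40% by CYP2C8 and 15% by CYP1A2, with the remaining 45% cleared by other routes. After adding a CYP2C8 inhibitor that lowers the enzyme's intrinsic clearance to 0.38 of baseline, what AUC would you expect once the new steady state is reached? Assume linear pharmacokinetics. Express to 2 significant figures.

1.6 × 10² mg·h/L

CYP2C8: 0.4 × 0.38 = 0.152
CYP1A2: 0.15 (unchanged)
Other: 0.45 (unchanged)
Relative clearance = 0.152 + 0.15 + 0.45 = 0.752.
AUC ∝ 1/CL, so new value = 120 / 0.752 = 1.6 × 10² mg·h/L.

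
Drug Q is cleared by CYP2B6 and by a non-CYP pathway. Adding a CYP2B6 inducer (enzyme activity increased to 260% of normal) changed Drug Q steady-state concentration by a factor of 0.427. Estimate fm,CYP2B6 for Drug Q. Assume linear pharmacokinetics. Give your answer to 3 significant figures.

0.839

Let fm be the CYP2B6 fraction. New clearance relative to baseline = fm × 2.6 + (1 − fm).
Steady-state concentration ratio = 1 / (new CL fraction), so new CL fraction = 1 / 0.427 = 2.342.
fm × 2.6 + 1 − fm = 2.342  ⇒  fm × (2.6 − 1) = 1.342  ⇒  fm = 0.839.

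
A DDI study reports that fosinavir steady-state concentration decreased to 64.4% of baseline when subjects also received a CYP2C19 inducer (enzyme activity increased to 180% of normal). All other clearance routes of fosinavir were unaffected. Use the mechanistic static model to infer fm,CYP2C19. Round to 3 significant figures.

Call the CYP2C19 fraction fm. After the interaction, CL_new/CL_old = fm × 1.8 + (1 − fm).
Steady-state concentration ratio = 1 / (new CL fraction), so new CL fraction = 1 / 0.644 = 1.553.
fm × 1.8 + 1 − fm = 1.553  ⇒  fm × (1.8 − 1) = 0.5528  ⇒  fm = 0.691.

0.691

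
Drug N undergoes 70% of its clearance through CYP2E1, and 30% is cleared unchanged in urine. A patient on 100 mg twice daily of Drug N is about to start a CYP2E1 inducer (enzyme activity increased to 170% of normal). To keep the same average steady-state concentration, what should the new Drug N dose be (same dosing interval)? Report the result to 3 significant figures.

149 mg

The CYP2E1 pathway (70% of clearance) rises to 1.7× activity: 0.7 × 1.7 = 1.19.
Non-CYP routes (30%) are unchanged.
CL_new/CL_old = 1.19 + 0.3 = 1.49.
Css,avg = (dose rate)/CL, so holding Css fixed requires dose ∝ CL: 100 × 1.49 = 149 mg.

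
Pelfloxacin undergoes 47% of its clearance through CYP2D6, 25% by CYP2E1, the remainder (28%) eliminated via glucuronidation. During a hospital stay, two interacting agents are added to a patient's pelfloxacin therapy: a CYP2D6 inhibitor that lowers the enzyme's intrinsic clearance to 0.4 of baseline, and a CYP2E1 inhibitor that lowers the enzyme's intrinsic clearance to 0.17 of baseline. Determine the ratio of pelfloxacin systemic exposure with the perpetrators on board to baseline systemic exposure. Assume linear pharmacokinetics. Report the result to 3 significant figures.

1.96

CYP2D6: 0.47 × 0.4 = 0.188
CYP2E1: 0.25 × 0.17 = 0.0425
Other: 0.28 (unchanged)
CL_new/CL_old = 0.188 + 0.0425 + 0.28 = 0.5105.
Because systemic exposure varies inversely with clearance, the combined effect is 1 / 0.5105 = 1.96.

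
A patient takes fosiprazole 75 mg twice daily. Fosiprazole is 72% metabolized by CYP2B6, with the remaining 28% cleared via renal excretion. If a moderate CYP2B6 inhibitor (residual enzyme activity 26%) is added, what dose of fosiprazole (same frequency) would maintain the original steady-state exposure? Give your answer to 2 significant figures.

35 mg

The CYP2B6 pathway (72% of clearance) is reduced to 0.26× activity: 0.72 × 0.26 = 0.1872.
The remaining 28% of clearance is unaffected.
New clearance relative to baseline: 0.1872 + 0.28 = 0.4672.
Css,avg = (dose rate)/CL, so holding Css fixed requires dose ∝ CL: 75 × 0.4672 = 35 mg.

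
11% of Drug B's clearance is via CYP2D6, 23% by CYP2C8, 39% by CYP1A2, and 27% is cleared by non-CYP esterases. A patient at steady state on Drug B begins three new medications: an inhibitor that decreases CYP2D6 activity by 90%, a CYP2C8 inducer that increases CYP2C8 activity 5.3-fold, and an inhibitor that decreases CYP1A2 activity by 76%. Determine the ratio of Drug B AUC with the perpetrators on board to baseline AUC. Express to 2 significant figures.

The CYP2D6 pathway (11% of clearance) drops to 0.1× activity: 0.11 × 0.1 = 0.011.
The CYP2C8 pathway (23% of clearance) rises to 5.3× activity: 0.23 × 5.3 = 1.219.
The CYP1A2 pathway (39% of clearance) drops to 0.24× activity: 0.39 × 0.24 = 0.0936.
Non-CYP routes (27%) are unchanged.
CL_new/CL_old = 0.011 + 1.219 + 0.0936 + 0.27 = 1.5936.
Net AUC ratio = 1 / 1.5936 = 0.63.

0.63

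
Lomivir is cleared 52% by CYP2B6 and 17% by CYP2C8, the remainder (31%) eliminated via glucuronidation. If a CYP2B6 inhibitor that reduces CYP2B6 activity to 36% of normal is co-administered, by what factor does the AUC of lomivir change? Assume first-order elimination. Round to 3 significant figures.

CYP2B6: 0.52 × 0.36 = 0.1872
CYP2C8: 0.17 (unchanged)
Other: 0.31 (unchanged)
Relative clearance = 0.1872 + 0.17 + 0.31 = 0.6672.
AUC is inversely proportional to clearance, so the fold-change is 1 / 0.6672 = 1.50.

1.50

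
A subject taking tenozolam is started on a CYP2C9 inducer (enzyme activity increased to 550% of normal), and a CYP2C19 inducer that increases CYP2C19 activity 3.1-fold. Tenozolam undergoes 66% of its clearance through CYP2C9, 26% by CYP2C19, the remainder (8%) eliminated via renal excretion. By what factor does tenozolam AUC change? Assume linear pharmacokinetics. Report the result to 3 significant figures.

0.221

The CYP2C9 pathway (66% of clearance) increases to 5.5× activity: 0.66 × 5.5 = 3.63.
The CYP2C19 pathway (26% of clearance) increases to 3.1× activity: 0.26 × 3.1 = 0.806.
The remaining 8% of clearance is unaffected.
CL_new/CL_old = 3.63 + 0.806 + 0.08 = 4.516.
AUC ∝ 1/CL: fold-change = 1 / 4.516 = 0.221.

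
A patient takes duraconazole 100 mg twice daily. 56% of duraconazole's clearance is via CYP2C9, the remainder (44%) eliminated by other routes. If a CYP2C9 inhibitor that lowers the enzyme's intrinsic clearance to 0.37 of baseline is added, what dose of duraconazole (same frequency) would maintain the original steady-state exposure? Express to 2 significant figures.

65 mg

The CYP2C9 pathway (56% of clearance) drops to 0.37× activity: 0.56 × 0.37 = 0.2072.
The remaining 44% of clearance is unaffected.
CL_new/CL_old = 0.2072 + 0.44 = 0.6472.
To maintain the same steady-state level, dose must scale with clearance: new dose = 100 × 0.6472 = 65 mg.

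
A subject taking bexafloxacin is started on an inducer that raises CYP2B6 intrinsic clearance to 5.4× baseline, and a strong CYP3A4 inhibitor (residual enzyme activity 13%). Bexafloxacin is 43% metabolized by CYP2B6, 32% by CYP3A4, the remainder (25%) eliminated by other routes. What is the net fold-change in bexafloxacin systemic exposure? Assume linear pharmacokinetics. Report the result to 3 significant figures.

0.383

CYP2B6: 0.43 × 5.4 = 2.322
CYP3A4: 0.32 × 0.13 = 0.0416
Other: 0.25 (unchanged)
CL_new/CL_old = 2.322 + 0.0416 + 0.25 = 2.6136.
Because systemic exposure varies inversely with clearance, the combined effect is 1 / 2.6136 = 0.383.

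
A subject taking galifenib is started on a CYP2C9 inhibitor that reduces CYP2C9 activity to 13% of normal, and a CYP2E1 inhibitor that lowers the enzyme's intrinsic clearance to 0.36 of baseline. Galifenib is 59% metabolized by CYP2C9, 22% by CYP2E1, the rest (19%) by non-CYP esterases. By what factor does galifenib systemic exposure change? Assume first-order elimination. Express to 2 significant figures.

The CYP2C9 pathway (59% of clearance) falls to 0.13× activity: 0.59 × 0.13 = 0.0767.
The CYP2E1 pathway (22% of clearance) falls to 0.36× activity: 0.22 × 0.36 = 0.0792.
The remaining 19% of clearance is unaffected.
CL_new/CL_old = 0.0767 + 0.0792 + 0.19 = 0.3459.
Systemic exposure ∝ 1/CL: fold-change = 1 / 0.3459 = 2.9.

2.9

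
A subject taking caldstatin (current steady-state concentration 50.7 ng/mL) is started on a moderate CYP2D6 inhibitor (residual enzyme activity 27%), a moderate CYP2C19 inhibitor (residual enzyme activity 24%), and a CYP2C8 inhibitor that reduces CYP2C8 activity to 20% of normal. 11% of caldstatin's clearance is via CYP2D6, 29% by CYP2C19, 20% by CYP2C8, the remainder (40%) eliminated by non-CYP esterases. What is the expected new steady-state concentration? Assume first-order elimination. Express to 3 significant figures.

CYP2D6: 0.11 × 0.27 = 0.0297
CYP2C19: 0.29 × 0.24 = 0.0696
CYP2C8: 0.2 × 0.2 = 0.04
Other: 0.4 (unchanged)
New clearance relative to baseline: 0.0297 + 0.0696 + 0.04 + 0.4 = 0.5393.
Steady-state concentration ∝ 1/CL: new value = 50.7 / 0.5393 = 94.0 ng/mL.

94.0 ng/mL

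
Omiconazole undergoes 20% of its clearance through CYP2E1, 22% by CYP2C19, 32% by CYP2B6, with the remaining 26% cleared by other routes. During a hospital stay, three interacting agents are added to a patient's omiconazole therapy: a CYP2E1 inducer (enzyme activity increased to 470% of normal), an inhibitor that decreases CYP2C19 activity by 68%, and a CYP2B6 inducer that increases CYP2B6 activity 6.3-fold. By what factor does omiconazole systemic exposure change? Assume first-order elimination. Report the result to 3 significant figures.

0.304

The CYP2E1 pathway (20% of clearance) rises to 4.7× activity: 0.2 × 4.7 = 0.94.
The CYP2C19 pathway (22% of clearance) is reduced to 0.32× activity: 0.22 × 0.32 = 0.0704.
The CYP2B6 pathway (32% of clearance) is boosted to 6.3× activity: 0.32 × 6.3 = 2.016.
Non-CYP routes (26%) are unchanged.
New clearance relative to baseline: 0.94 + 0.0704 + 2.016 + 0.26 = 3.2864.
Because systemic exposure varies inversely with clearance, the combined effect is 1 / 3.2864 = 0.304.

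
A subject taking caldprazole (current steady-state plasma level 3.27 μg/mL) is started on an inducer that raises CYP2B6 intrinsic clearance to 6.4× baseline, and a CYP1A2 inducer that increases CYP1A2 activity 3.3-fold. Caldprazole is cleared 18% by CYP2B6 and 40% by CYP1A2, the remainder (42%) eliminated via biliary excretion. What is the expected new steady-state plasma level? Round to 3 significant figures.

The CYP2B6 pathway (18% of clearance) increases to 6.4× activity: 0.18 × 6.4 = 1.152.
The CYP1A2 pathway (40% of clearance) increases to 3.3× activity: 0.4 × 3.3 = 1.32.
Non-CYP routes (42%) are unchanged.
CL_new/CL_old = 1.152 + 1.32 + 0.42 = 2.892.
Steady-state plasma level ∝ 1/CL: new value = 3.27 / 2.892 = 1.13 μg/mL.

1.13 μg/mL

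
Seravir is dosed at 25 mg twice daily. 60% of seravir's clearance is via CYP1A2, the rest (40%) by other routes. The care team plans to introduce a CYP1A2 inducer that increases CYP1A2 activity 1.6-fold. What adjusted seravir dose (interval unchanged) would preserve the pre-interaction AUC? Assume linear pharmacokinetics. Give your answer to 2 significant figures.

The CYP1A2 pathway (60% of clearance) rises to 1.6× activity: 0.6 × 1.6 = 0.96.
The remaining 40% of clearance is unaffected.
CL_new/CL_old = 0.96 + 0.4 = 1.36.
Css,avg = (dose rate)/CL, so holding Css fixed requires dose ∝ CL: 25 × 1.36 = 34 mg.

34 mg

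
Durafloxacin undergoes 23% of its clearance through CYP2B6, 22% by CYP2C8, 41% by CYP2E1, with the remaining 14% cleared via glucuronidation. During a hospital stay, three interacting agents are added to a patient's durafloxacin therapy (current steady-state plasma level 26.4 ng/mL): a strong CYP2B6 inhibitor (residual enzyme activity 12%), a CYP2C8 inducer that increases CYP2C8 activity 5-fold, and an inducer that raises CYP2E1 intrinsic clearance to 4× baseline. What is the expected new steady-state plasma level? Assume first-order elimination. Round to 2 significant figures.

The CYP2B6 pathway (23% of clearance) drops to 0.12× activity: 0.23 × 0.12 = 0.0276.
The CYP2C8 pathway (22% of clearance) is boosted to 5× activity: 0.22 × 5 = 1.1.
The CYP2E1 pathway (41% of clearance) increases to 4× activity: 0.41 × 4 = 1.64.
Non-CYP routes (14%) are unchanged.
CL_new/CL_old = 0.0276 + 1.1 + 1.64 + 0.14 = 2.9076.
New steady-state plasma level = 26.4 / 2.9076 = 9.1 ng/mL (concentration scales inversely with clearance).

9.1 ng/mL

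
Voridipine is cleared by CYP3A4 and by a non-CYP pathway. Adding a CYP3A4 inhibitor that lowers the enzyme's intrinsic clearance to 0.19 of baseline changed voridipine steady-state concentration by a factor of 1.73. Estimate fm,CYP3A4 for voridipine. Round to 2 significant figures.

Write x for the fraction cleared via CYP3A4. The observed steady-state concentration change means clearance fell to 1/1.73 = 0.578 of baseline.
Only the CYP3A4 route changed, so 0.578 = x·0.19 + (1 − x), giving x = 0.52.

0.52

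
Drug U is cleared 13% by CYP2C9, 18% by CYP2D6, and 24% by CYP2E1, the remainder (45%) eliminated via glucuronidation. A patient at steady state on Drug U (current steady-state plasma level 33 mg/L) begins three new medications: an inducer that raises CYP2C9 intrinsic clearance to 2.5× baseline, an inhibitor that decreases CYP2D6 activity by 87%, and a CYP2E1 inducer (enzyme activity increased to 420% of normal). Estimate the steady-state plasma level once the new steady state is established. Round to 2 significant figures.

18 mg/L

The CYP2C9 pathway (13% of clearance) is boosted to 2.5× activity: 0.13 × 2.5 = 0.325.
The CYP2D6 pathway (18% of clearance) drops to 0.13× activity: 0.18 × 0.13 = 0.0234.
The CYP2E1 pathway (24% of clearance) increases to 4.2× activity: 0.24 × 4.2 = 1.008.
The remaining 45% of clearance is unaffected.
CL_new/CL_old = 0.325 + 0.0234 + 1.008 + 0.45 = 1.8064.
Dividing the baseline by the relative clearance: 33 / 1.8064 = 18 mg/L.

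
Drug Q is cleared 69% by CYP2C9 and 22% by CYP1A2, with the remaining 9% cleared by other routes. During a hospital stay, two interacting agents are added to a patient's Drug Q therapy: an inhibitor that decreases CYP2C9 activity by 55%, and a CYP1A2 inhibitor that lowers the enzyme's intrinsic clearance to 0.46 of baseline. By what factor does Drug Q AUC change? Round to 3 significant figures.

1.99

The CYP2C9 pathway (69% of clearance) falls to 0.45× activity: 0.69 × 0.45 = 0.3105.
The CYP1A2 pathway (22% of clearance) is reduced to 0.46× activity: 0.22 × 0.46 = 0.1012.
Non-CYP routes (9%) are unchanged.
New clearance relative to baseline: 0.3105 + 0.1012 + 0.09 = 0.5017.
AUC ∝ 1/CL: fold-change = 1 / 0.5017 = 1.99.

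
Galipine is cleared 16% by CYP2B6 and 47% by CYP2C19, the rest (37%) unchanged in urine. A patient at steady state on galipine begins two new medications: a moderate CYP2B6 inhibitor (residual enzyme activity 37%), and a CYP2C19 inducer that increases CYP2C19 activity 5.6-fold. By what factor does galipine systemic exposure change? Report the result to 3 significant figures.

0.327

The CYP2B6 pathway (16% of clearance) is reduced to 0.37× activity: 0.16 × 0.37 = 0.0592.
The CYP2C19 pathway (47% of clearance) is boosted to 5.6× activity: 0.47 × 5.6 = 2.632.
Non-CYP routes (37%) are unchanged.
Relative clearance = 0.0592 + 2.632 + 0.37 = 3.0612.
Net systemic exposure ratio = 1 / 3.0612 = 0.327.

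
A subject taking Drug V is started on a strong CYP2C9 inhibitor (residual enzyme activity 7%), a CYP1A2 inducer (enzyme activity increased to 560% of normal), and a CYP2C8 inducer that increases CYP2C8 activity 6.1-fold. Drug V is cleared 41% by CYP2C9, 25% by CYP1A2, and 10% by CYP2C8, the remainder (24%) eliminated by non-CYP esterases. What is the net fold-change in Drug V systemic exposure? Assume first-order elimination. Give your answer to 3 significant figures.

0.439

The CYP2C9 pathway (41% of clearance) falls to 0.07× activity: 0.41 × 0.07 = 0.0287.
The CYP1A2 pathway (25% of clearance) is boosted to 5.6× activity: 0.25 × 5.6 = 1.4.
The CYP2C8 pathway (10% of clearance) increases to 6.1× activity: 0.1 × 6.1 = 0.61.
Non-CYP routes (24%) are unchanged.
New clearance relative to baseline: 0.0287 + 1.4 + 0.61 + 0.24 = 2.2787.
Systemic exposure ∝ 1/CL: fold-change = 1 / 2.2787 = 0.439.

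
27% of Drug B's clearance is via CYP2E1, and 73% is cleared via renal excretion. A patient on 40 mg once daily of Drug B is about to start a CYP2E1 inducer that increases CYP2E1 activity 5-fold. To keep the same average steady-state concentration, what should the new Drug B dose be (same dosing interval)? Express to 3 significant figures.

83.2 mg

The CYP2E1 pathway (27% of clearance) is boosted to 5× activity: 0.27 × 5 = 1.35.
Non-CYP routes (73%) are unchanged.
Relative clearance = 1.35 + 0.73 = 2.08.
Exposure is unchanged when dose changes in proportion to clearance. New dose = 40 mg × 2.08 = 83.2 mg.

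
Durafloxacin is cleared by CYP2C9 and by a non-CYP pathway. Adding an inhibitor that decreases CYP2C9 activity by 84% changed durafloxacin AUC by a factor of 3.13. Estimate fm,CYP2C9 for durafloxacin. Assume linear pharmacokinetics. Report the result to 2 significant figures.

0.81

CL'/CL = 1 / 3.13 = 0.3195
0.16·fm + (1 − fm) = 0.3195
fm = (0.3195 − 1) / (0.16 − 1) = 0.81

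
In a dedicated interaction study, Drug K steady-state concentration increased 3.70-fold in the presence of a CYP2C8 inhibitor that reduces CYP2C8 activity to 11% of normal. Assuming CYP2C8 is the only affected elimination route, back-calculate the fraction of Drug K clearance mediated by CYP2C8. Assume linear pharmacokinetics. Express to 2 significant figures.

CL'/CL = 1 / 3.70 = 0.2703
0.11·fm + (1 − fm) = 0.2703
fm = (0.2703 − 1) / (0.11 − 1) = 0.82

0.82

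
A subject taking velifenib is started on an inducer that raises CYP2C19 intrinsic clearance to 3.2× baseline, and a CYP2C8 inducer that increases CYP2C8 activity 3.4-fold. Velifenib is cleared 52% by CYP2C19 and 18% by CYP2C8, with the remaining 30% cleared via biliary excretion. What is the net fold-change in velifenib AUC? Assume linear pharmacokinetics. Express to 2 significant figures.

CYP2C19: 0.52 × 3.2 = 1.664
CYP2C8: 0.18 × 3.4 = 0.612
Other: 0.3 (unchanged)
CL_new/CL_old = 1.664 + 0.612 + 0.3 = 2.576.
Net AUC ratio = 1 / 2.576 = 0.39.

0.39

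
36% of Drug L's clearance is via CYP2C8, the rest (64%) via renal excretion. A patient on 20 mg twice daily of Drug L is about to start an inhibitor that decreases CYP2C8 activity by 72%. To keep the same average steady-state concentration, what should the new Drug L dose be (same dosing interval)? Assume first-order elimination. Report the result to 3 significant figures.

The CYP2C8 pathway (36% of clearance) is reduced to 0.28× activity: 0.36 × 0.28 = 0.1008.
Non-CYP routes (64%) are unchanged.
New clearance relative to baseline: 0.1008 + 0.64 = 0.7408.
Exposure is unchanged when dose changes in proportion to clearance. New dose = 20 mg × 0.7408 = 14.8 mg.

14.8 mg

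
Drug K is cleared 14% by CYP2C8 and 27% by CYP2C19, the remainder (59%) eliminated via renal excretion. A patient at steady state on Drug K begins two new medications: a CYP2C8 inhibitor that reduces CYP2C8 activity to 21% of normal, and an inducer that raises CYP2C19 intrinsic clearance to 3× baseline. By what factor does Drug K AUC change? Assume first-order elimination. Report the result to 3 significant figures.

The CYP2C8 pathway (14% of clearance) drops to 0.21× activity: 0.14 × 0.21 = 0.0294.
The CYP2C19 pathway (27% of clearance) increases to 3× activity: 0.27 × 3 = 0.81.
The remaining 59% of clearance is unaffected.
CL_new/CL_old = 0.0294 + 0.81 + 0.59 = 1.4294.
AUC ∝ 1/CL: fold-change = 1 / 1.4294 = 0.700.

0.700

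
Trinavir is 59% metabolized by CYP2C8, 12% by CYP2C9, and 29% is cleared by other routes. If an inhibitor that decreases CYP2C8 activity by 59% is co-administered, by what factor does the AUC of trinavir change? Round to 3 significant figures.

CYP2C8: 0.59 × 0.41 = 0.2419
CYP2C9: 0.12 (unchanged)
Other: 0.29 (unchanged)
CL_new/CL_old = 0.2419 + 0.12 + 0.29 = 0.6519.
AUC ratio = CL_old/CL_new = 1 / 0.6519 = 1.53.

1.53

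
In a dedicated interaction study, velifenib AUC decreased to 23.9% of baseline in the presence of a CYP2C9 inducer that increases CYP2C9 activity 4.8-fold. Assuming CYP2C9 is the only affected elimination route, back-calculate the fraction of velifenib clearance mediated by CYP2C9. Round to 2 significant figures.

0.84

CL'/CL = 1 / 0.239 = 4.184
4.8·fm + (1 − fm) = 4.184
fm = (4.184 − 1) / (4.8 − 1) = 0.84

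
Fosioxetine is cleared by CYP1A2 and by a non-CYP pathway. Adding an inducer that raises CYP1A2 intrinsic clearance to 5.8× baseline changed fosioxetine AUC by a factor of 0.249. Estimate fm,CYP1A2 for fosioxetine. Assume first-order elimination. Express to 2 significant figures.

0.63

Write x for the fraction cleared via CYP1A2. The observed AUC change means clearance rose to 1/0.249 = 4.016 of baseline.
Only the CYP1A2 route changed, so 4.016 = x·5.8 + (1 − x), giving x = 0.63.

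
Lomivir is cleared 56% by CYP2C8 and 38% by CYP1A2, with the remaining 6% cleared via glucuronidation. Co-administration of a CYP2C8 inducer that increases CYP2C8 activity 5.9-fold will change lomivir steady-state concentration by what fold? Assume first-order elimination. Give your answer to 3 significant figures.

0.267

CYP2C8: 0.56 × 5.9 = 3.304
CYP1A2: 0.38 (unchanged)
Other: 0.06 (unchanged)
CL_new/CL_old = 3.304 + 0.38 + 0.06 = 3.744.
Steady-state concentration ratio = CL_old/CL_new = 1 / 3.744 = 0.267.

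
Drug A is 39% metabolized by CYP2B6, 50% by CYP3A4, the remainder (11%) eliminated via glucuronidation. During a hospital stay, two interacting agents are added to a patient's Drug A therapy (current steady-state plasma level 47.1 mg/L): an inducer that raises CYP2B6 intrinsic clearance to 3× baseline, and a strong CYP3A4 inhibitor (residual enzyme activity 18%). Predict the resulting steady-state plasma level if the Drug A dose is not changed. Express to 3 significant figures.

CYP2B6: 0.39 × 3 = 1.17
CYP3A4: 0.5 × 0.18 = 0.09
Other: 0.11 (unchanged)
New clearance relative to baseline: 1.17 + 0.09 + 0.11 = 1.37.
Steady-state plasma level ∝ 1/CL: new value = 47.1 / 1.37 = 34.4 mg/L.

34.4 mg/L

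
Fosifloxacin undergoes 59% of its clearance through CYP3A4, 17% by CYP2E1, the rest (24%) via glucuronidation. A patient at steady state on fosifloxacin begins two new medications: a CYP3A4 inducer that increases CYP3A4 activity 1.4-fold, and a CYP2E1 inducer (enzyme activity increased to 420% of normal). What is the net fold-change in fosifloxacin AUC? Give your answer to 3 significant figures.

The CYP3A4 pathway (59% of clearance) is boosted to 1.4× activity: 0.59 × 1.4 = 0.826.
The CYP2E1 pathway (17% of clearance) is boosted to 4.2× activity: 0.17 × 4.2 = 0.714.
Non-CYP routes (24%) are unchanged.
Relative clearance = 0.826 + 0.714 + 0.24 = 1.78.
AUC ∝ 1/CL: fold-change = 1 / 1.78 = 0.562.

0.562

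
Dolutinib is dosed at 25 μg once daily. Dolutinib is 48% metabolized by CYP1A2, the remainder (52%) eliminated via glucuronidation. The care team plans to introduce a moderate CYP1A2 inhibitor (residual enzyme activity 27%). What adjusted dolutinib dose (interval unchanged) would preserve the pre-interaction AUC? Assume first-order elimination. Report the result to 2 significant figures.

16 μg

The CYP1A2 pathway (48% of clearance) is reduced to 0.27× activity: 0.48 × 0.27 = 0.1296.
The remaining 52% of clearance is unaffected.
Relative clearance = 0.1296 + 0.52 = 0.6496.
Css,avg = (dose rate)/CL, so holding Css fixed requires dose ∝ CL: 25 × 0.6496 = 16 μg.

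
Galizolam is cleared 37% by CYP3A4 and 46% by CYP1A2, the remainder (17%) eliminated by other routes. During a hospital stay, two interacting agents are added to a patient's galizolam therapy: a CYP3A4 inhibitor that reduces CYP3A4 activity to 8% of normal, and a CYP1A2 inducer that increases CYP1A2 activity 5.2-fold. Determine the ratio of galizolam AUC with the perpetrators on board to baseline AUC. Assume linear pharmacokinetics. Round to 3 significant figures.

0.386

CYP3A4: 0.37 × 0.08 = 0.0296
CYP1A2: 0.46 × 5.2 = 2.392
Other: 0.17 (unchanged)
Relative clearance = 0.0296 + 2.392 + 0.17 = 2.5916.
Because AUC varies inversely with clearance, the combined effect is 1 / 2.5916 = 0.386.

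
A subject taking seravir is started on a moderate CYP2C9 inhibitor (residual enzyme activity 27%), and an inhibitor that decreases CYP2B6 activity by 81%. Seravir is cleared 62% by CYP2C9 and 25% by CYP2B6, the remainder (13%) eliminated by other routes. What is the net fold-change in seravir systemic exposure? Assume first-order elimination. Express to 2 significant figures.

CYP2C9: 0.62 × 0.27 = 0.1674
CYP2B6: 0.25 × 0.19 = 0.0475
Other: 0.13 (unchanged)
CL_new/CL_old = 0.1674 + 0.0475 + 0.13 = 0.3449.
Net systemic exposure ratio = 1 / 0.3449 = 2.9.

2.9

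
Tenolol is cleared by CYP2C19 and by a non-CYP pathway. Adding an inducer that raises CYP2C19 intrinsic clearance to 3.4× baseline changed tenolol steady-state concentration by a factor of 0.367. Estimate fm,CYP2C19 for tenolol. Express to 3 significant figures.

0.719

CL'/CL = 1 / 0.367 = 2.725
3.4·fm + (1 − fm) = 2.725
fm = (2.725 − 1) / (3.4 − 1) = 0.719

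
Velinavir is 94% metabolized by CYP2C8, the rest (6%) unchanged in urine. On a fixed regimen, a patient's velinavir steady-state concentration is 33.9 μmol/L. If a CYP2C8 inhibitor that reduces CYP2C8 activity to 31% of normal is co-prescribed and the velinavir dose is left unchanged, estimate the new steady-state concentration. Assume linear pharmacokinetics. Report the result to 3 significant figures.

96.5 μmol/L

CYP2C8: 0.94 × 0.31 = 0.2914
Other: 0.06 (unchanged)
CL_new/CL_old = 0.2914 + 0.06 = 0.3514.
New steady-state concentration = baseline ÷ relative clearance = 33.9 / 0.3514 = 96.5 μmol/L.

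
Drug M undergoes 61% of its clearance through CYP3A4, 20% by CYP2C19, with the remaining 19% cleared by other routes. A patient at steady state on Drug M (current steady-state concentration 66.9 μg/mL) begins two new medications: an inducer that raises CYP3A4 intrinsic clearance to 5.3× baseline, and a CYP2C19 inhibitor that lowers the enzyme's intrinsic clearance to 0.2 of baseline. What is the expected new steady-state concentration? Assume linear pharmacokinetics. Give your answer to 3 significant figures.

19.3 μg/mL

The CYP3A4 pathway (61% of clearance) increases to 5.3× activity: 0.61 × 5.3 = 3.233.
The CYP2C19 pathway (20% of clearance) drops to 0.2× activity: 0.2 × 0.2 = 0.04.
The remaining 19% of clearance is unaffected.
New clearance relative to baseline: 3.233 + 0.04 + 0.19 = 3.463.
Steady-state concentration ∝ 1/CL: new value = 66.9 / 3.463 = 19.3 μg/mL.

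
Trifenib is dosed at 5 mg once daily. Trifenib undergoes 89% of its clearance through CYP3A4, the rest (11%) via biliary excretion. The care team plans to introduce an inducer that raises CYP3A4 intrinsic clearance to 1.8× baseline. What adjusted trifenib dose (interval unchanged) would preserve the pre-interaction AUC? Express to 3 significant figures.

CYP3A4: 0.89 × 1.8 = 1.602
Other: 0.11 (unchanged)
New clearance relative to baseline: 1.602 + 0.11 = 1.712.
Exposure is unchanged when dose changes in proportion to clearance. New dose = 5 mg × 1.712 = 8.56 mg.

8.56 mg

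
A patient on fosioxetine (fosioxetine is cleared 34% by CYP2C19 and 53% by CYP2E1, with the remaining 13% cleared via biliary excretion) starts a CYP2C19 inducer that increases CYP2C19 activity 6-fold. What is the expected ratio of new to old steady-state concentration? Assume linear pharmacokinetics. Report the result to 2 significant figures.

0.37

The CYP2C19 pathway (34% of clearance) increases to 6× activity: 0.34 × 6 = 2.04.
CYP2E1 (53%) and the residual 13% are unaffected.
New clearance relative to baseline: 2.04 + 0.53 + 0.13 = 2.7.
Steady-state concentration ratio = CL_old/CL_new = 1 / 2.7 = 0.37.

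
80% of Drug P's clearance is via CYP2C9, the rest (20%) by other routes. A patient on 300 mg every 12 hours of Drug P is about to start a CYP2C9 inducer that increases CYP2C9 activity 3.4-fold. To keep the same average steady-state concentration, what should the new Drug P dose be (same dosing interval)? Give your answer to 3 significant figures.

876 mg

The CYP2C9 pathway (80% of clearance) is boosted to 3.4× activity: 0.8 × 3.4 = 2.72.
Non-CYP routes (20%) are unchanged.
CL_new/CL_old = 2.72 + 0.2 = 2.92.
Exposure is unchanged when dose changes in proportion to clearance. New dose = 300 mg × 2.92 = 876 mg.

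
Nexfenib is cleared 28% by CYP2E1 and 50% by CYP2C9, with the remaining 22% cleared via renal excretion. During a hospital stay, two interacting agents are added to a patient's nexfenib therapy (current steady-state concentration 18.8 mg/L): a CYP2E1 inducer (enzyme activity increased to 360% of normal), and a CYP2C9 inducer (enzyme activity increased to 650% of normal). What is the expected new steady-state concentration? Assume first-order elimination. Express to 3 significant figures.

4.20 mg/L

The CYP2E1 pathway (28% of clearance) increases to 3.6× activity: 0.28 × 3.6 = 1.008.
The CYP2C9 pathway (50% of clearance) rises to 6.5× activity: 0.5 × 6.5 = 3.25.
Non-CYP routes (22%) are unchanged.
New clearance relative to baseline: 1.008 + 3.25 + 0.22 = 4.478.
Steady-state concentration ∝ 1/CL: new value = 18.8 / 4.478 = 4.20 mg/L.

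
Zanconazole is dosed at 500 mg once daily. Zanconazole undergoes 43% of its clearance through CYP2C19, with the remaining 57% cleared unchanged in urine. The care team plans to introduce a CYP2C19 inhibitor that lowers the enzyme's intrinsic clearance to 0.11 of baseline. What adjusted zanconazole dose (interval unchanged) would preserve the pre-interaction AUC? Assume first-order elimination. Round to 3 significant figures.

309 mg

The CYP2C19 pathway (43% of clearance) drops to 0.11× activity: 0.43 × 0.11 = 0.0473.
The remaining 57% of clearance is unaffected.
New clearance relative to baseline: 0.0473 + 0.57 = 0.6173.
Css,avg = (dose rate)/CL, so holding Css fixed requires dose ∝ CL: 500 × 0.6173 = 309 mg.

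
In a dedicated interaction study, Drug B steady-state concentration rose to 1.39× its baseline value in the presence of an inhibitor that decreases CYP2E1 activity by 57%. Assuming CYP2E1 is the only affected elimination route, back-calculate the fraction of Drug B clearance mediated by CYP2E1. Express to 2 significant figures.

Let x = fm,CYP2E1. Because steady-state concentration ∝ 1/CL, relative clearance fell to 1/1.39 = 0.7194.
Only the CYP2E1 route changed, so 0.7194 = x·0.43 + (1 − x), giving x = 0.49.

0.49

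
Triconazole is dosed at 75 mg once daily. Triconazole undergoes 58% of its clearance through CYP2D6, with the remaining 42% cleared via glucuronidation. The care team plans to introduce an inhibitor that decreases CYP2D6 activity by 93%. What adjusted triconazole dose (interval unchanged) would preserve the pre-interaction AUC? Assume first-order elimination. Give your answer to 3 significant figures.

34.5 mg

The CYP2D6 pathway (58% of clearance) is reduced to 0.07× activity: 0.58 × 0.07 = 0.0406.
Non-CYP routes (42%) are unchanged.
New clearance relative to baseline: 0.0406 + 0.42 = 0.4606.
Css,avg = (dose rate)/CL, so holding Css fixed requires dose ∝ CL: 75 × 0.4606 = 34.5 mg.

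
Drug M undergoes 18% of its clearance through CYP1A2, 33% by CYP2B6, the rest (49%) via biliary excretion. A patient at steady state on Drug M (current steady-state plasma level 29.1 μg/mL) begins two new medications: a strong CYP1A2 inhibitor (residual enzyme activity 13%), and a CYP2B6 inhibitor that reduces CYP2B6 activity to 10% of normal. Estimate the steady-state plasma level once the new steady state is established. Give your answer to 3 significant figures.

53.3 μg/mL

The CYP1A2 pathway (18% of clearance) is reduced to 0.13× activity: 0.18 × 0.13 = 0.0234.
The CYP2B6 pathway (33% of clearance) is reduced to 0.1× activity: 0.33 × 0.1 = 0.033.
The remaining 49% of clearance is unaffected.
New clearance relative to baseline: 0.0234 + 0.033 + 0.49 = 0.5464.
Dividing the baseline by the relative clearance: 29.1 / 0.5464 = 53.3 μg/mL.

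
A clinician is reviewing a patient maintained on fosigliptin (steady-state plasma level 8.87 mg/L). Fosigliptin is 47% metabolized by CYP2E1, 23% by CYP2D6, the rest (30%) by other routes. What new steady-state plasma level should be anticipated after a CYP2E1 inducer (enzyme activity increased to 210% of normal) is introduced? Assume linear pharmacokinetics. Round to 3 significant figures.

5.85 mg/L

The CYP2E1 pathway (47% of clearance) increases to 2.1× activity: 0.47 × 2.1 = 0.987.
CYP2D6 (23%) and the residual 30% are unaffected.
Relative clearance = 0.987 + 0.23 + 0.3 = 1.517.
Steady-state plasma level ∝ 1/CL, so new value = 8.87 / 1.517 = 5.85 mg/L.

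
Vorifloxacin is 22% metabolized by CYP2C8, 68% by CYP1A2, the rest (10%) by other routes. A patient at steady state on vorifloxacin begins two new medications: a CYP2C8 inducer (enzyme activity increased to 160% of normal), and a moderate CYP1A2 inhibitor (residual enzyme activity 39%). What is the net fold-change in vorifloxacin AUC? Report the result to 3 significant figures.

CYP2C8: 0.22 × 1.6 = 0.352
CYP1A2: 0.68 × 0.39 = 0.2652
Other: 0.1 (unchanged)
New clearance relative to baseline: 0.352 + 0.2652 + 0.1 = 0.7172.
AUC ∝ 1/CL: fold-change = 1 / 0.7172 = 1.39.

1.39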